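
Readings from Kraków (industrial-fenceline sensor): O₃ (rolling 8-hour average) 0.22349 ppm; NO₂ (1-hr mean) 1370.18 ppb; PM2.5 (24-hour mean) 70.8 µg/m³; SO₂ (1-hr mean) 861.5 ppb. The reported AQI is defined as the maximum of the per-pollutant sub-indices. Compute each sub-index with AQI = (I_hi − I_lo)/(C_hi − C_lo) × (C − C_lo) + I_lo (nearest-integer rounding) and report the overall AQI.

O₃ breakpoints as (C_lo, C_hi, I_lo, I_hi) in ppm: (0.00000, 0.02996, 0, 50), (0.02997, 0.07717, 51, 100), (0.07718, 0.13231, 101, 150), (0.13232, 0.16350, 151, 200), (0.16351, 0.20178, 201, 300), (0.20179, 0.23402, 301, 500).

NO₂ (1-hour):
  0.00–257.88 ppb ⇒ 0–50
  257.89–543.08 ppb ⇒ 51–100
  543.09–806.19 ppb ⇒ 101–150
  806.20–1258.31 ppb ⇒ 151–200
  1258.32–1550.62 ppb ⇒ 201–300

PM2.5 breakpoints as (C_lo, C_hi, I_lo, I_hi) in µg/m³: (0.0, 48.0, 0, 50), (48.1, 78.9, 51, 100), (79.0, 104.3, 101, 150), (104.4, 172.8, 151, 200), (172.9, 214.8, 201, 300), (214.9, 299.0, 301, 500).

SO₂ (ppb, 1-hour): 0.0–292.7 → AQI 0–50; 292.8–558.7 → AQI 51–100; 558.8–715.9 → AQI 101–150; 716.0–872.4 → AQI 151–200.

O₃: 0.22349 lies in 0.20179–0.23402, so I_lo=301, I_hi=500, C_lo=0.20179, C_hi=0.23402.
(500−301)/(0.23402−0.20179) × (0.22349−0.20179) + 301 = 199/0.03223 × 0.02170 + 301 ≈ 434.98 → 435.
NO₂: 1370.18 lies in 1258.32–1550.62, so I_lo=201, I_hi=300, C_lo=1258.32, C_hi=1550.62.
(300−201)/(1550.62−1258.32) × (1370.18−1258.32) + 201 = 99/292.30 × 111.86 + 201 ≈ 238.89 → 239.
PM2.5: row 48.1–78.9 (AQI 51–100). (100−51)·(70.8−48.1)/(78.9−48.1) + 51 = 49·22.7/30.8 + 51 ≈ 87.11 → 87.
SO₂: 861.5 lies in 716.0–872.4, so I_lo=151, I_hi=200, C_lo=716.0, C_hi=872.4.
(200−151)/(872.4−716.0) × (861.5−716.0) + 151 = 49/156.4 × 145.5 + 151 ≈ 196.59 → 197.
Sub-indices: O₃→435, NO₂→239, PM2.5→87, SO₂→197. Overall AQI = max = 435; dominant pollutant is O₃.

435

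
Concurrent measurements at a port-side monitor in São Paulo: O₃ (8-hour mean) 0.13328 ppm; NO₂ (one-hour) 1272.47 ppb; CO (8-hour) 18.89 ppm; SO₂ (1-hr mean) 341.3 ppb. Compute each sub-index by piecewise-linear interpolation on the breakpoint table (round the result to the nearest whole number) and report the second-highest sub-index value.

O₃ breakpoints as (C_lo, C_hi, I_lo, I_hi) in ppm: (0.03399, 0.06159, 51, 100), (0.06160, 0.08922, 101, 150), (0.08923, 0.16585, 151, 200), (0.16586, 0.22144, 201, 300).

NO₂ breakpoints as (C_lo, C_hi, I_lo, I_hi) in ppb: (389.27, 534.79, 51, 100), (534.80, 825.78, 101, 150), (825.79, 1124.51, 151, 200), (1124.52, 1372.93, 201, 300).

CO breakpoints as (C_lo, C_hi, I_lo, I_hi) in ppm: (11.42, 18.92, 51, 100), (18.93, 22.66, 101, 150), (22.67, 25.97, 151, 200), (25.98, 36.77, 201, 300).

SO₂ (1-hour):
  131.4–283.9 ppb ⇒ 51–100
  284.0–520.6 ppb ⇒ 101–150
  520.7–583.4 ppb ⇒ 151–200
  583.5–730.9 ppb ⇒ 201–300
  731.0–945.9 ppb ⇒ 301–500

O₃: row 0.08923–0.16585 (AQI 151–200). (200−151)·(0.13328−0.08923)/(0.16585−0.08923) + 151 = 49·0.04405/0.07662 + 151 ≈ 179.17 → 179.
NO₂: 1272.47 ∈ [1124.52, 1372.93] ↔ index [201, 300].
201 + (1272.47−1124.52)·(300−201)/(1372.93−1124.52) = 201 + 147.95·99/248.41 ≈ 259.96, so AQI = 260.
CO 18.89: bracket 11.42–18.92 → index 51–100; slope 49/7.50, offset 7.47.
AQI = 51 + 49/7.50·7.47 ≈ 99.80 ⇒ 100.
SO₂: 341.3 lies in 284.0–520.6, so I_lo=101, I_hi=150, C_lo=284.0, C_hi=520.6.
(150−101)/(520.6−284.0) × (341.3−284.0) + 101 = 49/236.6 × 57.3 + 101 ≈ 112.87 → 113.
Sub-indices: O₃→179, NO₂→260, CO→100, SO₂→113. Ranked high→low: 260, 179, 113, 100. Second-highest sub-index = 179.

179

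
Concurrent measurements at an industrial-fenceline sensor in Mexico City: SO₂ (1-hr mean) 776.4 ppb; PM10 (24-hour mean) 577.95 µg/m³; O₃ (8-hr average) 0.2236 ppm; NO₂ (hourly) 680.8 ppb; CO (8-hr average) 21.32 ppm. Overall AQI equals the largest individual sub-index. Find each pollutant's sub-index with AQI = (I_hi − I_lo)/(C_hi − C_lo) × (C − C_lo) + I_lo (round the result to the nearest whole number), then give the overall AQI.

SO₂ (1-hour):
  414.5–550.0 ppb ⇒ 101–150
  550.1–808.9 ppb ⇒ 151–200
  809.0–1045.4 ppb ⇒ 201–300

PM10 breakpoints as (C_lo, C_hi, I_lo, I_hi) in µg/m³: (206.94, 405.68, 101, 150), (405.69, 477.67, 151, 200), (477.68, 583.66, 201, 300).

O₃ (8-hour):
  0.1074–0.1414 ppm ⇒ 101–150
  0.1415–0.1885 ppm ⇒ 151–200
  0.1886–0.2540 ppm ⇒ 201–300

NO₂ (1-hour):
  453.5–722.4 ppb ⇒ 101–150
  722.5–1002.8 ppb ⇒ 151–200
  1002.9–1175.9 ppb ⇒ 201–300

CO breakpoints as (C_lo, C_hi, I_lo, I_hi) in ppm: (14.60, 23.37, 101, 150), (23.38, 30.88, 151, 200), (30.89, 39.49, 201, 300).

295

SO₂: 776.4 lies in 550.1–808.9, so I_lo=151, I_hi=200, C_lo=550.1, C_hi=808.9.
(200−151)/(808.9−550.1) × (776.4−550.1) + 151 = 49/258.8 × 226.3 + 151 ≈ 193.85 → 194.
PM10: 577.95 lies in 477.68–583.66, so I_lo=201, I_hi=300, C_lo=477.68, C_hi=583.66.
(300−201)/(583.66−477.68) × (577.95−477.68) + 201 = 99/105.98 × 100.27 + 201 ≈ 294.67 → 295.
O₃: row 0.1886–0.2540 (AQI 201–300). (300−201)·(0.2236−0.1886)/(0.2540−0.1886) + 201 = 99·0.0350/0.0654 + 201 ≈ 253.98 → 254.
NO₂: 680.8 lies in 453.5–722.4, so I_lo=101, I_hi=150, C_lo=453.5, C_hi=722.4.
(150−101)/(722.4−453.5) × (680.8−453.5) + 101 = 49/268.9 × 227.3 + 101 ≈ 142.42 → 142.
CO: 21.32 ∈ [14.60, 23.37] ↔ index [101, 150].
101 + (21.32−14.60)·(150−101)/(23.37−14.60) = 101 + 6.72·49/8.77 ≈ 138.55, so AQI = 139.
Sub-indices: SO₂→194, PM10→295, O₃→254, NO₂→142, CO→139. Overall AQI = max = 295; dominant pollutant is PM10.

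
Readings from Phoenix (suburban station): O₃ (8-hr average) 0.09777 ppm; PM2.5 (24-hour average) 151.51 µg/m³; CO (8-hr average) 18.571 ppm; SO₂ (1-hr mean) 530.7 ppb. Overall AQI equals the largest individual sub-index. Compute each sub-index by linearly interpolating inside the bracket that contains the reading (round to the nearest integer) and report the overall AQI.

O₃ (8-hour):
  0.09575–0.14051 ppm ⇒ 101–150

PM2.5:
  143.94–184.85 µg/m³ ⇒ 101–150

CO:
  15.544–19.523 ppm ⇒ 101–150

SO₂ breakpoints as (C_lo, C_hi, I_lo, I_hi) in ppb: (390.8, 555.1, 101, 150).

O₃: 0.09777 ∈ [0.09575, 0.14051] ↔ index [101, 150].
101 + (0.09777−0.09575)·(150−101)/(0.14051−0.09575) = 101 + 0.00202·49/0.04476 ≈ 103.21, so AQI = 103.
PM2.5 151.51: bracket 143.94–184.85 → index 101–150; slope 49/40.91, offset 7.57.
AQI = 101 + 49/40.91·7.57 ≈ 110.07 ⇒ 110.
CO: 18.571 lies in 15.544–19.523, so I_lo=101, I_hi=150, C_lo=15.544, C_hi=19.523.
(150−101)/(19.523−15.544) × (18.571−15.544) + 101 = 49/3.979 × 3.027 + 101 ≈ 138.28 → 138.
SO₂: 530.7 ∈ [390.8, 555.1] ↔ index [101, 150].
101 + (530.7−390.8)·(150−101)/(555.1−390.8) = 101 + 139.9·49/164.3 ≈ 142.72, so AQI = 143.
Sub-indices: O₃→103, PM2.5→110, CO→138, SO₂→143. Overall AQI = max = 143; dominant pollutant is SO₂.
AQI 143: Unhealthy for Sensitive Groups.

143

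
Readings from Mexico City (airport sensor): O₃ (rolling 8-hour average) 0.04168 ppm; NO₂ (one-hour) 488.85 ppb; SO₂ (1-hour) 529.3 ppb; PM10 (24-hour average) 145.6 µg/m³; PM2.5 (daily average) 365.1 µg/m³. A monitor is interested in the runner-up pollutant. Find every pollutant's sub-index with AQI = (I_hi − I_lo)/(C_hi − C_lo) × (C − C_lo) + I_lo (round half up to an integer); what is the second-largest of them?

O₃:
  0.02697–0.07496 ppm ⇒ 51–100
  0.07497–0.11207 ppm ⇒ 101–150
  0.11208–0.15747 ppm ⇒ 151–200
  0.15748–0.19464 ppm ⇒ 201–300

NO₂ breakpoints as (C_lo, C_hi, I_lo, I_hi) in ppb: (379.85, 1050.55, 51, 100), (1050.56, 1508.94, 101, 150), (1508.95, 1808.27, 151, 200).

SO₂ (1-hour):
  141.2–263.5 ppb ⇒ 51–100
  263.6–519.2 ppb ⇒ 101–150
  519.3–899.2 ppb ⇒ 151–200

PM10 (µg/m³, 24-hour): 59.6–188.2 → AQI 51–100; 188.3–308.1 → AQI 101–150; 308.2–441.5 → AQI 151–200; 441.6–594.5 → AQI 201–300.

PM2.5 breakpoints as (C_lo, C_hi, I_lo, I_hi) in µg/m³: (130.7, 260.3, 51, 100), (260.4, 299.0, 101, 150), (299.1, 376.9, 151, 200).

152

O₃: 0.04168 lies in 0.02697–0.07496, so I_lo=51, I_hi=100, C_lo=0.02697, C_hi=0.07496.
(100−51)/(0.07496−0.02697) × (0.04168−0.02697) + 51 = 49/0.04799 × 0.01471 + 51 ≈ 66.02 → 66.
NO₂ 488.85: bracket 379.85–1050.55 → index 51–100; slope 49/670.70, offset 109.00.
AQI = 51 + 49/670.70·109.00 ≈ 58.96 ⇒ 59.
SO₂: row 519.3–899.2 (AQI 151–200). (200−151)·(529.3−519.3)/(899.2−519.3) + 151 = 49·10.0/379.9 + 151 ≈ 152.29 → 152.
PM10: row 59.6–188.2 (AQI 51–100). (100−51)·(145.6−59.6)/(188.2−59.6) + 51 = 49·86.0/128.6 + 51 ≈ 83.77 → 84.
PM2.5: 365.1 lies in 299.1–376.9, so I_lo=151, I_hi=200, C_lo=299.1, C_hi=376.9.
(200−151)/(376.9−299.1) × (365.1−299.1) + 151 = 49/77.8 × 66.0 + 151 ≈ 192.57 → 193.
Sub-indices: O₃→66, NO₂→59, SO₂→152, PM10→84, PM2.5→193. Ranked high→low: 193, 152, 84, 66, 59. Second-highest sub-index = 152.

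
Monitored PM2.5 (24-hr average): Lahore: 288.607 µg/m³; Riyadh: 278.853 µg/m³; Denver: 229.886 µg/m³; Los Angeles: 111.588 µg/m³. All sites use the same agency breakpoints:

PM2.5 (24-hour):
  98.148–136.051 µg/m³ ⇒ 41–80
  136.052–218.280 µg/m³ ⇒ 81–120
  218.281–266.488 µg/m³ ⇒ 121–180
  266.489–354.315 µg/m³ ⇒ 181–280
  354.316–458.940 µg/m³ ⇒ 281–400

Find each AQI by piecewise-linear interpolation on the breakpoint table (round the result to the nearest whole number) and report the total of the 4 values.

591

Lahore: 288.607 ∈ [266.489, 354.315] ↔ index [181, 280].
181 + (288.607−266.489)·(280−181)/(354.315−266.489) = 181 + 22.118·99/87.826 ≈ 205.93, so AQI = 206.
Riyadh: row 266.489–354.315 (AQI 181–280). (280−181)·(278.853−266.489)/(354.315−266.489) + 181 = 99·12.364/87.826 + 181 ≈ 194.94 → 195.
Denver 229.886: bracket 218.281–266.488 → index 121–180; slope 59/48.207, offset 11.605.
AQI = 121 + 59/48.207·11.605 ≈ 135.20 ⇒ 135.
Los Angeles 111.588: bracket 98.148–136.051 → index 41–80; slope 39/37.903, offset 13.440.
AQI = 41 + 39/37.903·13.440 ≈ 54.83 ⇒ 55.
AQIs: Lahore=206, Riyadh=195, Denver=135, Los Angeles=55. Sum = 206 + 195 + 135 + 55 = 591.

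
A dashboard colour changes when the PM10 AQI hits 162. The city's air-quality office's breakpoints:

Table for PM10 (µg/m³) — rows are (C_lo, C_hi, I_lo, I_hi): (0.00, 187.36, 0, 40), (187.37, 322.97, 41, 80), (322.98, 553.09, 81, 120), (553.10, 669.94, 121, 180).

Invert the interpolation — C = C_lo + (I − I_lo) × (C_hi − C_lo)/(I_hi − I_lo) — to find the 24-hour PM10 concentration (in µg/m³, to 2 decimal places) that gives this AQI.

AQI 162 lies in the 121–180 band, which corresponds to 553.10–669.94 µg/m³.
C = 553.10 + (162−121)×(669.94−553.10)/(180−121) = 553.10 + 41×116.84/59 ≈ 634.2939 µg/m³ → 634.29 µg/m³ to 2 dp.

634.29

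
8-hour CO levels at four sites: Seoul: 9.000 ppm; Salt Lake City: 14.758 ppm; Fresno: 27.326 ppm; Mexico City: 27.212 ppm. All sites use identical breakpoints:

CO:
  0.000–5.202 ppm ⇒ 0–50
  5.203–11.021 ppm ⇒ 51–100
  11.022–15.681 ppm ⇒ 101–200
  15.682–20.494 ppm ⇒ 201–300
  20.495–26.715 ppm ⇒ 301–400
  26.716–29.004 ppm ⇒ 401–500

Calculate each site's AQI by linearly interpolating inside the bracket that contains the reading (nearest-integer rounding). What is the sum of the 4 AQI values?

1112

Seoul: 9.000 lies in 5.203–11.021, so I_lo=51, I_hi=100, C_lo=5.203, C_hi=11.021.
(100−51)/(11.021−5.203) × (9.000−5.203) + 51 = 49/5.818 × 3.797 + 51 ≈ 82.98 → 83.
Salt Lake City: 14.758 ∈ [11.022, 15.681] ↔ index [101, 200].
101 + (14.758−11.022)·(200−101)/(15.681−11.022) = 101 + 3.736·99/4.659 ≈ 180.39, so AQI = 180.
Fresno: row 26.716–29.004 (AQI 401–500). (500−401)·(27.326−26.716)/(29.004−26.716) + 401 = 99·0.610/2.288 + 401 ≈ 427.39 → 427.
Mexico City: row 26.716–29.004 (AQI 401–500). (500−401)·(27.212−26.716)/(29.004−26.716) + 401 = 99·0.496/2.288 + 401 ≈ 422.46 → 422.
AQIs: Seoul=83, Salt Lake City=180, Fresno=427, Mexico City=422. Sum = 83 + 180 + 427 + 422 = 1112.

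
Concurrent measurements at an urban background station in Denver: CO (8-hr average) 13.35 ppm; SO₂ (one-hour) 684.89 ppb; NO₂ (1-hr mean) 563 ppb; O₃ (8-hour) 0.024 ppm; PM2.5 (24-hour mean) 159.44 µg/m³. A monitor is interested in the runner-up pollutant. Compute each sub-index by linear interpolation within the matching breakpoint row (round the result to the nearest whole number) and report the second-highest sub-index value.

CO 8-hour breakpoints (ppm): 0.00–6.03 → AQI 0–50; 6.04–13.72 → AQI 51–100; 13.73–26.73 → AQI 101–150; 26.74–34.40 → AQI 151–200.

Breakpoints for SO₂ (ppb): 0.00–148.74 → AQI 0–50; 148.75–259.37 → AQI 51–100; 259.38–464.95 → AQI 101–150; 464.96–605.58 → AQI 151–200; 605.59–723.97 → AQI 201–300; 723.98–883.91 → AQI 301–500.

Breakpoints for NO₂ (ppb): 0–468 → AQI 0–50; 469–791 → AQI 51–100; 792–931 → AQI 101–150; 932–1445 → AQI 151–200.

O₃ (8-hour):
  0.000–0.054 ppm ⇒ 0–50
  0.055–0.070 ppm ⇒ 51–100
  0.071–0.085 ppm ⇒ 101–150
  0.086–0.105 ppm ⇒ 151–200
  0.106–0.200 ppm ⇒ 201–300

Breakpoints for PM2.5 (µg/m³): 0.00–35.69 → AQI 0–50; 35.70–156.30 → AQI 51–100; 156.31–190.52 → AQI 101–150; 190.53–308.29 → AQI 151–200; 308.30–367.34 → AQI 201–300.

105

CO: 13.35 ∈ [6.04, 13.72] ↔ index [51, 100].
51 + (13.35−6.04)·(100−51)/(13.72−6.04) = 51 + 7.31·49/7.68 ≈ 97.64, so AQI = 98.
SO₂: row 605.59–723.97 (AQI 201–300). (300−201)·(684.89−605.59)/(723.97−605.59) + 201 = 99·79.30/118.38 + 201 ≈ 267.32 → 267.
NO₂: 563 lies in 469–791, so I_lo=51, I_hi=100, C_lo=469, C_hi=791.
(100−51)/(791−469) × (563−469) + 51 = 49/322 × 94 + 51 ≈ 65.30 → 65.
O₃: row 0.000–0.054 (AQI 0–50). (50−0)·(0.024−0.000)/(0.054−0.000) + 0 = 50·0.024/0.054 + 0 ≈ 22.22 → 22.
PM2.5 159.44: bracket 156.31–190.52 → index 101–150; slope 49/34.21, offset 3.13.
AQI = 101 + 49/34.21·3.13 ≈ 105.48 ⇒ 105.
Sub-indices: CO→98, SO₂→267, NO₂→65, O₃→22, PM2.5→105. Ranked high→low: 267, 105, 98, 65, 22. Second-highest sub-index = 105.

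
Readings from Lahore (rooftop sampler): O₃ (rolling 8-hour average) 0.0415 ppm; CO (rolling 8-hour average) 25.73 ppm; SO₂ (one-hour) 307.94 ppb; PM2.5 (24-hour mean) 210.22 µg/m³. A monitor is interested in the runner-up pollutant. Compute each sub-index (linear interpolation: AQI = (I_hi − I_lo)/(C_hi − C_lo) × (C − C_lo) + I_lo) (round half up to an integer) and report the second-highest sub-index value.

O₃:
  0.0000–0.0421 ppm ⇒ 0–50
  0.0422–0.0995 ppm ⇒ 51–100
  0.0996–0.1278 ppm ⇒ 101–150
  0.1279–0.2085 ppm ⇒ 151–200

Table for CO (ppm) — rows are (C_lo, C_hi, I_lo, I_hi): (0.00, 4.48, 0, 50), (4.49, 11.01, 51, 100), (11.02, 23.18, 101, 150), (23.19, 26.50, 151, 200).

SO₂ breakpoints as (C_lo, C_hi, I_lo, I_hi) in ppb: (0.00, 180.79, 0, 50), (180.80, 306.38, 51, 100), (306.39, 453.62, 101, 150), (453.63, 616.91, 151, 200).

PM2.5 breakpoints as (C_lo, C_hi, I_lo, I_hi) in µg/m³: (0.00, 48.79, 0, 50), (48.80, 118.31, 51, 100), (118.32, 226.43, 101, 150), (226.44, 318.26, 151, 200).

O₃: 0.0415 lies in 0.0000–0.0421, so I_lo=0, I_hi=50, C_lo=0.0000, C_hi=0.0421.
(50−0)/(0.0421−0.0000) × (0.0415−0.0000) + 0 = 50/0.0421 × 0.0415 + 0 ≈ 49.29 → 49.
CO: 25.73 lies in 23.19–26.50, so I_lo=151, I_hi=200, C_lo=23.19, C_hi=26.50.
(200−151)/(26.50−23.19) × (25.73−23.19) + 151 = 49/3.31 × 2.54 + 151 ≈ 188.60 → 189.
SO₂: row 306.39–453.62 (AQI 101–150). (150−101)·(307.94−306.39)/(453.62−306.39) + 101 = 49·1.55/147.23 + 101 ≈ 101.52 → 102.
PM2.5: row 118.32–226.43 (AQI 101–150). (150−101)·(210.22−118.32)/(226.43−118.32) + 101 = 49·91.90/108.11 + 101 ≈ 142.65 → 143.
Sub-indices: O₃→49, CO→189, SO₂→102, PM2.5→143. Ranked high→low: 189, 143, 102, 49. Second-highest sub-index = 143.

143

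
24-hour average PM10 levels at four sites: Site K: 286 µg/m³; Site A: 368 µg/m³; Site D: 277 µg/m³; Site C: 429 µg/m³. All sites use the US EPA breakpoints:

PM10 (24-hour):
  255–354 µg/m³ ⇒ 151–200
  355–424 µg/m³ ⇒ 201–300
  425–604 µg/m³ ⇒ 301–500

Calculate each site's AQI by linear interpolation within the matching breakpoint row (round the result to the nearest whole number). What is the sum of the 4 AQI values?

Site K: 286 lies in 255–354, so I_lo=151, I_hi=200, C_lo=255, C_hi=354.
(200−151)/(354−255) × (286−255) + 151 = 49/99 × 31 + 151 ≈ 166.34 → 166.
Site A: 368 lies in 355–424, so I_lo=201, I_hi=300, C_lo=355, C_hi=424.
(300−201)/(424−355) × (368−355) + 201 = 99/69 × 13 + 201 ≈ 219.65 → 220.
Site D 277: bracket 255–354 → index 151–200; slope 49/99, offset 22.
AQI = 151 + 49/99·22 ≈ 161.89 ⇒ 162.
Site C 429: bracket 425–604 → index 301–500; slope 199/179, offset 4.
AQI = 301 + 199/179·4 ≈ 305.45 ⇒ 305.
AQIs: Site K=166, Site A=220, Site D=162, Site C=305. Sum = 166 + 220 + 162 + 305 = 853.

853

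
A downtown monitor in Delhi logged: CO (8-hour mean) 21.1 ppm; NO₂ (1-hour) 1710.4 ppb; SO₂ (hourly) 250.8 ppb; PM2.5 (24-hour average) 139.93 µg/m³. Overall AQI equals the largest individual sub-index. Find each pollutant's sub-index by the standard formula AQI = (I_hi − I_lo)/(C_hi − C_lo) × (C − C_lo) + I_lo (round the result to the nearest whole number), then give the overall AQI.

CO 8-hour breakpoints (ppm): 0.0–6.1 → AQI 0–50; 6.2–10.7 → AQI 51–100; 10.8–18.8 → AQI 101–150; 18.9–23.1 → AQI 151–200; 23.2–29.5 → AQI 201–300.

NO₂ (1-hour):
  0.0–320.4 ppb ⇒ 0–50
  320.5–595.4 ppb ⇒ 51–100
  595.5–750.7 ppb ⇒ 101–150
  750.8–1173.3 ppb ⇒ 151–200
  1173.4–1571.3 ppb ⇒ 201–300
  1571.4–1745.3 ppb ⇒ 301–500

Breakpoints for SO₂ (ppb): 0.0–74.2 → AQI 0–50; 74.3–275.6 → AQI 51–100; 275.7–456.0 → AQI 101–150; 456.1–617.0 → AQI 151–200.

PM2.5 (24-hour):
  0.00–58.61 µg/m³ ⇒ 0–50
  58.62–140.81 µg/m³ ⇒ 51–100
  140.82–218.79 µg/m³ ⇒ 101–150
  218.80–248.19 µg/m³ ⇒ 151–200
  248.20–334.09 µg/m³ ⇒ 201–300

CO: 21.1 ∈ [18.9, 23.1] ↔ index [151, 200].
151 + (21.1−18.9)·(200−151)/(23.1−18.9) = 151 + 2.2·49/4.2 ≈ 176.67, so AQI = 177.
NO₂ 1710.4: bracket 1571.4–1745.3 → index 301–500; slope 199/173.9, offset 139.0.
AQI = 301 + 199/173.9·139.0 ≈ 460.06 ⇒ 460.
SO₂ 250.8: bracket 74.3–275.6 → index 51–100; slope 49/201.3, offset 176.5.
AQI = 51 + 49/201.3·176.5 ≈ 93.96 ⇒ 94.
PM2.5: row 58.62–140.81 (AQI 51–100). (100−51)·(139.93−58.62)/(140.81−58.62) + 51 = 49·81.31/82.19 + 51 ≈ 99.48 → 99.
Sub-indices: CO→177, NO₂→460, SO₂→94, PM2.5→99. Overall AQI = max = 460; dominant pollutant is NO₂.

460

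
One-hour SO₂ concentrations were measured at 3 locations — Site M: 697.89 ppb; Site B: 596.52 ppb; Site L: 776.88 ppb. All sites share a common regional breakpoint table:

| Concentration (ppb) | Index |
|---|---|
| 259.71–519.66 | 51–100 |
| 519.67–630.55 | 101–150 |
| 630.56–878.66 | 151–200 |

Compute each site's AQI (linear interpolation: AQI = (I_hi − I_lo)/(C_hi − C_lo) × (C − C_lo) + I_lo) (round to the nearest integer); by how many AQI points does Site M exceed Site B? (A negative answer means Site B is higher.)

29

Site M 697.89: bracket 630.56–878.66 → index 151–200; slope 49/248.10, offset 67.33.
AQI = 151 + 49/248.10·67.33 ≈ 164.30 ⇒ 164.
Site B: 596.52 lies in 519.67–630.55, so I_lo=101, I_hi=150, C_lo=519.67, C_hi=630.55.
(150−101)/(630.55−519.67) × (596.52−519.67) + 101 = 49/110.88 × 76.85 + 101 ≈ 134.96 → 135.
Site L 776.88: bracket 630.56–878.66 → index 151–200; slope 49/248.10, offset 146.32.
AQI = 151 + 49/248.10·146.32 ≈ 179.90 ⇒ 180.
AQIs: Site M=164, Site B=135, Site L=180. Site M (164) − Site B (135) = 29.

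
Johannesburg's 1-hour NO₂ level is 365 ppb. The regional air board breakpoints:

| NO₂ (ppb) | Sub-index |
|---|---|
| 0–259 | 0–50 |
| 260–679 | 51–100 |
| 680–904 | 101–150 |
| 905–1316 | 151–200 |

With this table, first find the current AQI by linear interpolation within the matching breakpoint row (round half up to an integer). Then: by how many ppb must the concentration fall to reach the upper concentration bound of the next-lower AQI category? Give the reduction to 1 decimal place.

NO₂: 365 ∈ [260, 679] ↔ index [51, 100].
51 + (365−260)·(100−51)/(679−260) = 51 + 105·49/419 ≈ 63.28, so AQI = 63.
Current AQI 63 is in the Moderate range (51–100). The next-lower category tops out at AQI 50, whose upper concentration bound is 259 ppb.
Reduction needed = 365 − 259 = 106.0 ppb.

106.0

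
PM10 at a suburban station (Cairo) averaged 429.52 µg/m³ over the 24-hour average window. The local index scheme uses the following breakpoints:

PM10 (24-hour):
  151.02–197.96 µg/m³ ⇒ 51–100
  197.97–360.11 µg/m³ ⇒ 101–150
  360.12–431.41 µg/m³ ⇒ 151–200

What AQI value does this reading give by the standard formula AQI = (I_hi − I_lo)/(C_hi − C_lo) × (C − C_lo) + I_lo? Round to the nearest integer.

199

PM10: 429.52 ∈ [360.12, 431.41] ↔ index [151, 200].
151 + (429.52−360.12)·(200−151)/(431.41−360.12) = 151 + 69.40·49/71.29 ≈ 198.70, so AQI = 199.
AQI 199 falls in the Unhealthy category.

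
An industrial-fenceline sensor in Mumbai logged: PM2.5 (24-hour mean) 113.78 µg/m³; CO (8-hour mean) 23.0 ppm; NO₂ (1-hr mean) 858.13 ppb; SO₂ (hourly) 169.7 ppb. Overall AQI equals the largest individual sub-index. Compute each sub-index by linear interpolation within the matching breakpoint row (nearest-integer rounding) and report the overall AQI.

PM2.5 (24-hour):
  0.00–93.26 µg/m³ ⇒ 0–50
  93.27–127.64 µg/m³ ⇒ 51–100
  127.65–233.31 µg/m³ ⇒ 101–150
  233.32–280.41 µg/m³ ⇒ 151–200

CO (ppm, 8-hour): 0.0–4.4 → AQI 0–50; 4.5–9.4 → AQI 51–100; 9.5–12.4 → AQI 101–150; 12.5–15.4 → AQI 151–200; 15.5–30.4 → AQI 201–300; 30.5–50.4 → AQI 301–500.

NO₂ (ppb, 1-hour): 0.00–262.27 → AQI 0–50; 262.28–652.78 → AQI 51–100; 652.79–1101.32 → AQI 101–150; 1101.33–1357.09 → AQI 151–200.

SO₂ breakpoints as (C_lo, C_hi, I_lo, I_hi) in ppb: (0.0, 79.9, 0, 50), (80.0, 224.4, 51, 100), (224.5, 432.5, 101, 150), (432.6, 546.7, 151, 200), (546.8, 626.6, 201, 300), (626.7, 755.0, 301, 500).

251

PM2.5: 113.78 lies in 93.27–127.64, so I_lo=51, I_hi=100, C_lo=93.27, C_hi=127.64.
(100−51)/(127.64−93.27) × (113.78−93.27) + 51 = 49/34.37 × 20.51 + 51 ≈ 80.24 → 80.
CO: 23.0 lies in 15.5–30.4, so I_lo=201, I_hi=300, C_lo=15.5, C_hi=30.4.
(300−201)/(30.4−15.5) × (23.0−15.5) + 201 = 99/14.9 × 7.5 + 201 ≈ 250.83 → 251.
NO₂: row 652.79–1101.32 (AQI 101–150). (150−101)·(858.13−652.79)/(1101.32−652.79) + 101 = 49·205.34/448.53 + 101 ≈ 123.43 → 123.
SO₂: 169.7 ∈ [80.0, 224.4] ↔ index [51, 100].
51 + (169.7−80.0)·(100−51)/(224.4−80.0) = 51 + 89.7·49/144.4 ≈ 81.44, so AQI = 81.
Sub-indices: PM2.5→80, CO→251, NO₂→123, SO₂→81. Overall AQI = max = 251; dominant pollutant is CO.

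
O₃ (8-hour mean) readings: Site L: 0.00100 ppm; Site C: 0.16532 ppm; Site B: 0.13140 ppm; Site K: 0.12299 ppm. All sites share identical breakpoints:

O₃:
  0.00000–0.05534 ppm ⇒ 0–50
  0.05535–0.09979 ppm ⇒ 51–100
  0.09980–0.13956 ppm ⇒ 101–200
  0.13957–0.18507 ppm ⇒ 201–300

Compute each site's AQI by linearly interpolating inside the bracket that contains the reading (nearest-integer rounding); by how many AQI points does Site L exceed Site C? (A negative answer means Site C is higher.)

Site L 0.00100: bracket 0.00000–0.05534 → index 0–50; slope 50/0.05534, offset 0.00100.
AQI = 0 + 50/0.05534·0.00100 ≈ 0.90 ⇒ 1.
Site C 0.16532: bracket 0.13957–0.18507 → index 201–300; slope 99/0.04550, offset 0.02575.
AQI = 201 + 99/0.04550·0.02575 ≈ 257.03 ⇒ 257.
Site B: 0.13140 lies in 0.09980–0.13956, so I_lo=101, I_hi=200, C_lo=0.09980, C_hi=0.13956.
(200−101)/(0.13956−0.09980) × (0.13140−0.09980) + 101 = 99/0.03976 × 0.03160 + 101 ≈ 179.68 → 180.
Site K: 0.12299 ∈ [0.09980, 0.13956] ↔ index [101, 200].
101 + (0.12299−0.09980)·(200−101)/(0.13956−0.09980) = 101 + 0.02319·99/0.03976 ≈ 158.74, so AQI = 159.
AQIs: Site L=1, Site C=257, Site B=180, Site K=159. Site L (1) − Site C (257) = -256.

-256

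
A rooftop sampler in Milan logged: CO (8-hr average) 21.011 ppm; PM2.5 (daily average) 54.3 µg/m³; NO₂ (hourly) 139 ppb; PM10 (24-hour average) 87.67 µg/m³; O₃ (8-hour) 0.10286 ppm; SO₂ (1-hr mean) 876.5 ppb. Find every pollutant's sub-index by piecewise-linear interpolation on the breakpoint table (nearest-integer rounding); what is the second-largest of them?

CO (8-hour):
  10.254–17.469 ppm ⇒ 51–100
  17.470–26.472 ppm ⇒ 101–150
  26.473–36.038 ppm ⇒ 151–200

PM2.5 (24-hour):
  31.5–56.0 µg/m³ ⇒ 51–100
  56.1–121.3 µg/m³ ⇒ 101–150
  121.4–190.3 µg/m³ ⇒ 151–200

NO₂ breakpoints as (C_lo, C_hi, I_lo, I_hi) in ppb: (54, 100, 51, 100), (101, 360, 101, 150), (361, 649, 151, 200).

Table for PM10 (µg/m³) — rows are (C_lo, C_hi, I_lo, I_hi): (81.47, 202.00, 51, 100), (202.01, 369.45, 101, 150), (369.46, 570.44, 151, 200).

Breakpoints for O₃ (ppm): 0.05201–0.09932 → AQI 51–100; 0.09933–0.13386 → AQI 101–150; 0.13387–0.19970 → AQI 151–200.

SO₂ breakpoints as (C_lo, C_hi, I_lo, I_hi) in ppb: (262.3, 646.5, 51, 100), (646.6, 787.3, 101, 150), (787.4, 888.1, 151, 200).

CO: 21.011 ∈ [17.470, 26.472] ↔ index [101, 150].
101 + (21.011−17.470)·(150−101)/(26.472−17.470) = 101 + 3.541·49/9.002 ≈ 120.27, so AQI = 120.
PM2.5 54.3: bracket 31.5–56.0 → index 51–100; slope 49/24.5, offset 22.8.
AQI = 51 + 49/24.5·22.8 ≈ 96.60 ⇒ 97.
NO₂: 139 ∈ [101, 360] ↔ index [101, 150].
101 + (139−101)·(150−101)/(360−101) = 101 + 38·49/259 ≈ 108.19, so AQI = 108.
PM10 87.67: bracket 81.47–202.00 → index 51–100; slope 49/120.53, offset 6.20.
AQI = 51 + 49/120.53·6.20 ≈ 53.52 ⇒ 54.
O₃: row 0.09933–0.13386 (AQI 101–150). (150−101)·(0.10286−0.09933)/(0.13386−0.09933) + 101 = 49·0.00353/0.03453 + 101 ≈ 106.01 → 106.
SO₂: 876.5 lies in 787.4–888.1, so I_lo=151, I_hi=200, C_lo=787.4, C_hi=888.1.
(200−151)/(888.1−787.4) × (876.5−787.4) + 151 = 49/100.7 × 89.1 + 151 ≈ 194.36 → 194.
Sub-indices: CO→120, PM2.5→97, NO₂→108, PM10→54, O₃→106, SO₂→194. Ranked high→low: 194, 120, 108, 106, 97, 54. Second-highest sub-index = 120.

120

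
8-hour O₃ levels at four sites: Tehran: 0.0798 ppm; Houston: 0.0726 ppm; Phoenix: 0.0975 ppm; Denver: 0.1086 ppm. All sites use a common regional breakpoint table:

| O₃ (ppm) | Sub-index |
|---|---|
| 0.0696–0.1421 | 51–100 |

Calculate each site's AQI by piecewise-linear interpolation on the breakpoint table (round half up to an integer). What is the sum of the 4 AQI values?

258

Tehran: 0.0798 lies in 0.0696–0.1421, so I_lo=51, I_hi=100, C_lo=0.0696, C_hi=0.1421.
(100−51)/(0.1421−0.0696) × (0.0798−0.0696) + 51 = 49/0.0725 × 0.0102 + 51 ≈ 57.89 → 58.
Houston: 0.0726 lies in 0.0696–0.1421, so I_lo=51, I_hi=100, C_lo=0.0696, C_hi=0.1421.
(100−51)/(0.1421−0.0696) × (0.0726−0.0696) + 51 = 49/0.0725 × 0.0030 + 51 ≈ 53.03 → 53.
Phoenix: 0.0975 lies in 0.0696–0.1421, so I_lo=51, I_hi=100, C_lo=0.0696, C_hi=0.1421.
(100−51)/(0.1421−0.0696) × (0.0975−0.0696) + 51 = 49/0.0725 × 0.0279 + 51 ≈ 69.86 → 70.
Denver: 0.1086 ∈ [0.0696, 0.1421] ↔ index [51, 100].
51 + (0.1086−0.0696)·(100−51)/(0.1421−0.0696) = 51 + 0.0390·49/0.0725 ≈ 77.36, so AQI = 77.
AQIs: Tehran=58, Houston=53, Phoenix=70, Denver=77. Sum = 58 + 53 + 70 + 77 = 258.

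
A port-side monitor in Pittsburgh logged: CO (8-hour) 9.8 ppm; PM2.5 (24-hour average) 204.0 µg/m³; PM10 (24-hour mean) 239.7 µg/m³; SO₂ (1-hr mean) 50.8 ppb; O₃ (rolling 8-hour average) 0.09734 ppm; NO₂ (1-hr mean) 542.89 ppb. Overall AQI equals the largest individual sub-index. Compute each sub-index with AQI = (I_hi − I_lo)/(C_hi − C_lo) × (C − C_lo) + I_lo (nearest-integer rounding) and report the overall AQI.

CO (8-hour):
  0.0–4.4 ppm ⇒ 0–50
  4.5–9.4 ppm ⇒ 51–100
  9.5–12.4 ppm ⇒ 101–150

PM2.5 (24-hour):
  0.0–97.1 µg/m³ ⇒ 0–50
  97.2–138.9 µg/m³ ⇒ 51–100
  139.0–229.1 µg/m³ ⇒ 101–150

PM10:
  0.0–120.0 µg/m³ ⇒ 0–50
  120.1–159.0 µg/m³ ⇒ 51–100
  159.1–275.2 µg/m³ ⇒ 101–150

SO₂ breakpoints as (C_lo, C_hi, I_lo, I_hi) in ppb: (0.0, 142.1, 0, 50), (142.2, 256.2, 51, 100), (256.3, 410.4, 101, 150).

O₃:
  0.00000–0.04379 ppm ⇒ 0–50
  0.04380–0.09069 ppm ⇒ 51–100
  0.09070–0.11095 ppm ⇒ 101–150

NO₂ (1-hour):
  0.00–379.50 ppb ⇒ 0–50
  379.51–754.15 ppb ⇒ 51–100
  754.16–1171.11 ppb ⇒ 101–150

136

CO 9.8: bracket 9.5–12.4 → index 101–150; slope 49/2.9, offset 0.3.
AQI = 101 + 49/2.9·0.3 ≈ 106.07 ⇒ 106.
PM2.5: 204.0 ∈ [139.0, 229.1] ↔ index [101, 150].
101 + (204.0−139.0)·(150−101)/(229.1−139.0) = 101 + 65.0·49/90.1 ≈ 136.35, so AQI = 136.
PM10: row 159.1–275.2 (AQI 101–150). (150−101)·(239.7−159.1)/(275.2−159.1) + 101 = 49·80.6/116.1 + 101 ≈ 135.02 → 135.
SO₂: row 0.0–142.1 (AQI 0–50). (50−0)·(50.8−0.0)/(142.1−0.0) + 0 = 50·50.8/142.1 + 0 ≈ 17.87 → 18.
O₃: 0.09734 ∈ [0.09070, 0.11095] ↔ index [101, 150].
101 + (0.09734−0.09070)·(150−101)/(0.11095−0.09070) = 101 + 0.00664·49/0.02025 ≈ 117.07, so AQI = 117.
NO₂: 542.89 lies in 379.51–754.15, so I_lo=51, I_hi=100, C_lo=379.51, C_hi=754.15.
(100−51)/(754.15−379.51) × (542.89−379.51) + 51 = 49/374.64 × 163.38 + 51 ≈ 72.37 → 72.
Sub-indices: CO→106, PM2.5→136, PM10→135, SO₂→18, O₃→117, NO₂→72. Overall AQI = max = 136; dominant pollutant is PM2.5.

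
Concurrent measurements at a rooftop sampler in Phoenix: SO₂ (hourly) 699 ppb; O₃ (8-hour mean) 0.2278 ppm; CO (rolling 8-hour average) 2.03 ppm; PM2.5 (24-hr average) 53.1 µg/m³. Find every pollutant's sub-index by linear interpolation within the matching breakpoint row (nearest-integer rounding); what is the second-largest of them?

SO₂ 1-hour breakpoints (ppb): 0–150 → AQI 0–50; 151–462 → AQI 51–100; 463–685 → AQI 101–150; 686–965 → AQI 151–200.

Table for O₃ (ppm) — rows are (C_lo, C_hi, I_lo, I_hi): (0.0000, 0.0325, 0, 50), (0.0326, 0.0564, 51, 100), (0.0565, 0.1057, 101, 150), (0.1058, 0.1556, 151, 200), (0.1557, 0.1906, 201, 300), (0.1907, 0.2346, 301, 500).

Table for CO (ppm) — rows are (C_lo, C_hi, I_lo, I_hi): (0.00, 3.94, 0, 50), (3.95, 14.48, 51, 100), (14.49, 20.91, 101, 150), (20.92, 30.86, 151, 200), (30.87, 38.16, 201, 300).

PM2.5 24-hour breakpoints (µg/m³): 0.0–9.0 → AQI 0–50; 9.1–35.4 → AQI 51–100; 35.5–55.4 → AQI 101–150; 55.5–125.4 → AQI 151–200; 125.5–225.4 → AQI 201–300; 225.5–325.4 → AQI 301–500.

SO₂ 699: bracket 686–965 → index 151–200; slope 49/279, offset 13.
AQI = 151 + 49/279·13 ≈ 153.28 ⇒ 153.
O₃: row 0.1907–0.2346 (AQI 301–500). (500−301)·(0.2278−0.1907)/(0.2346−0.1907) + 301 = 199·0.0371/0.0439 + 301 ≈ 469.18 → 469.
CO: row 0.00–3.94 (AQI 0–50). (50−0)·(2.03−0.00)/(3.94−0.00) + 0 = 50·2.03/3.94 + 0 ≈ 25.76 → 26.
PM2.5 53.1: bracket 35.5–55.4 → index 101–150; slope 49/19.9, offset 17.6.
AQI = 101 + 49/19.9·17.6 ≈ 144.34 ⇒ 144.
Sub-indices: SO₂→153, O₃→469, CO→26, PM2.5→144. Ranked high→low: 469, 153, 144, 26. Second-highest sub-index = 153.

153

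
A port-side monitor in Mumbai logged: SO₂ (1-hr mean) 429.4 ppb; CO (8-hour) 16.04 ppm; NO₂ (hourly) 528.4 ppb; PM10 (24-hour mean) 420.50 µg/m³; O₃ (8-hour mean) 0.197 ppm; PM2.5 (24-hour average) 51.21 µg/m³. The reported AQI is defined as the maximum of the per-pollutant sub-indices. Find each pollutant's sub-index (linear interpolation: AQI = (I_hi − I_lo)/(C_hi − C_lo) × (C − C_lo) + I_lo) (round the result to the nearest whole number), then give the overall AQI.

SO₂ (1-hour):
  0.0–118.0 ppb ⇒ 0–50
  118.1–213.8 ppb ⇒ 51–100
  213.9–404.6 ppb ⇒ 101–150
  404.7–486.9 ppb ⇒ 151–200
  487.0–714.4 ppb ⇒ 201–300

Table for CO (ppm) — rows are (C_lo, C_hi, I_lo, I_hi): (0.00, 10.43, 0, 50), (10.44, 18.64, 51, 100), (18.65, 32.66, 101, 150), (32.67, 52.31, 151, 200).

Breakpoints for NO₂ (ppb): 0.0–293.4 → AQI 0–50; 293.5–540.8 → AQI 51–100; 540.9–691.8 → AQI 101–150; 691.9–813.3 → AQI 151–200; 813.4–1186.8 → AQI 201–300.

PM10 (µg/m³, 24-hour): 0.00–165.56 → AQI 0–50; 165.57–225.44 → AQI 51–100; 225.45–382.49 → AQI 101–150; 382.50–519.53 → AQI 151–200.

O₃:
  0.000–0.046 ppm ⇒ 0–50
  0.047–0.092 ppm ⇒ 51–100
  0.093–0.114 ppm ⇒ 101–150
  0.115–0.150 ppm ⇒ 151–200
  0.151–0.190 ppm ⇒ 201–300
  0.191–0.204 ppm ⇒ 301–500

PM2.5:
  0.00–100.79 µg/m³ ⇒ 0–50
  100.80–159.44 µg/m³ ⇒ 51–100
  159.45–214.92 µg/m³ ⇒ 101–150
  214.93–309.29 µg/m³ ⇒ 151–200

393

SO₂: 429.4 lies in 404.7–486.9, so I_lo=151, I_hi=200, C_lo=404.7, C_hi=486.9.
(200−151)/(486.9−404.7) × (429.4−404.7) + 151 = 49/82.2 × 24.7 + 151 ≈ 165.72 → 166.
CO: row 10.44–18.64 (AQI 51–100). (100−51)·(16.04−10.44)/(18.64−10.44) + 51 = 49·5.60/8.20 + 51 ≈ 84.46 → 84.
NO₂: 528.4 lies in 293.5–540.8, so I_lo=51, I_hi=100, C_lo=293.5, C_hi=540.8.
(100−51)/(540.8−293.5) × (528.4−293.5) + 51 = 49/247.3 × 234.9 + 51 ≈ 97.54 → 98.
PM10: 420.50 ∈ [382.50, 519.53] ↔ index [151, 200].
151 + (420.50−382.50)·(200−151)/(519.53−382.50) = 151 + 38.00·49/137.03 ≈ 164.59, so AQI = 165.
O₃: row 0.191–0.204 (AQI 301–500). (500−301)·(0.197−0.191)/(0.204−0.191) + 301 = 199·0.006/0.013 + 301 ≈ 392.85 → 393.
PM2.5: 51.21 ∈ [0.00, 100.79] ↔ index [0, 50].
0 + (51.21−0.00)·(50−0)/(100.79−0.00) = 0 + 51.21·50/100.79 ≈ 25.40, so AQI = 25.
Sub-indices: SO₂→166, CO→84, NO₂→98, PM10→165, O₃→393, PM2.5→25. Overall AQI = max = 393; dominant pollutant is O₃.
AQI 393: Hazardous.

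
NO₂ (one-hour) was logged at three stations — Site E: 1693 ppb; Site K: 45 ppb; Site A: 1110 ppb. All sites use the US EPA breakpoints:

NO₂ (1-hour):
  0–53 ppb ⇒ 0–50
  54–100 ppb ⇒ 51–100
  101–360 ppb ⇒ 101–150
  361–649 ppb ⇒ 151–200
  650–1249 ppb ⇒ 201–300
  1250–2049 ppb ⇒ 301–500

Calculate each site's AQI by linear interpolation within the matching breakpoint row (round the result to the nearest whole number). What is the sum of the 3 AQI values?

730

Site E: 1693 lies in 1250–2049, so I_lo=301, I_hi=500, C_lo=1250, C_hi=2049.
(500−301)/(2049−1250) × (1693−1250) + 301 = 199/799 × 443 + 301 ≈ 411.33 → 411.
Site K 45: bracket 0–53 → index 0–50; slope 50/53, offset 45.
AQI = 0 + 50/53·45 ≈ 42.45 ⇒ 42.
Site A: 1110 lies in 650–1249, so I_lo=201, I_hi=300, C_lo=650, C_hi=1249.
(300−201)/(1249−650) × (1110−650) + 201 = 99/599 × 460 + 201 ≈ 277.03 → 277.
AQIs: Site E=411, Site K=42, Site A=277. Sum = 411 + 42 + 277 = 730.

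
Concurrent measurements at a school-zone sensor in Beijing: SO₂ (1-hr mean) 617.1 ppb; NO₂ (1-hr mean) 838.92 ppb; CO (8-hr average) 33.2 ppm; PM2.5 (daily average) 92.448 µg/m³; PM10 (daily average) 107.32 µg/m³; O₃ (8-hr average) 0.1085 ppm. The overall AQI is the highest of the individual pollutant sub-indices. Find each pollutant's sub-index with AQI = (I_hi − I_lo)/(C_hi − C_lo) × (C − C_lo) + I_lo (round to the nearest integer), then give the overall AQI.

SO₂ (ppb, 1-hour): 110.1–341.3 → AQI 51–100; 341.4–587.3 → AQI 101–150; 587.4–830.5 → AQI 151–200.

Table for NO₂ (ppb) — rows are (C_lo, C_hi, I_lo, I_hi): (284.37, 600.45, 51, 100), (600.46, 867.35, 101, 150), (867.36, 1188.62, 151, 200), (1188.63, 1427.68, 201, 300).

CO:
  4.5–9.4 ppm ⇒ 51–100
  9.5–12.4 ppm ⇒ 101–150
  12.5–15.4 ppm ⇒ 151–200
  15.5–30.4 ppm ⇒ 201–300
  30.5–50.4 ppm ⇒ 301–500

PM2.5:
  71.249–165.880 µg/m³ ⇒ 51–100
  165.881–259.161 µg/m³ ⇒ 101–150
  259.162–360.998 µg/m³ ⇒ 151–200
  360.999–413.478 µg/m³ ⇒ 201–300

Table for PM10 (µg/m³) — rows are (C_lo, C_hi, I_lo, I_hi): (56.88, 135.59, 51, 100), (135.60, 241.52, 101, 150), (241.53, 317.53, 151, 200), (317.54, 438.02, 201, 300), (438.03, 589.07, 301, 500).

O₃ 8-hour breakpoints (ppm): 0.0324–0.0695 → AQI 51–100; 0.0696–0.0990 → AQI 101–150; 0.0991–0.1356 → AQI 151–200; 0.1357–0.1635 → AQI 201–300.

328

SO₂: 617.1 ∈ [587.4, 830.5] ↔ index [151, 200].
151 + (617.1−587.4)·(200−151)/(830.5−587.4) = 151 + 29.7·49/243.1 ≈ 156.99, so AQI = 157.
NO₂: 838.92 lies in 600.46–867.35, so I_lo=101, I_hi=150, C_lo=600.46, C_hi=867.35.
(150−101)/(867.35−600.46) × (838.92−600.46) + 101 = 49/266.89 × 238.46 + 101 ≈ 144.78 → 145.
CO: 33.2 ∈ [30.5, 50.4] ↔ index [301, 500].
301 + (33.2−30.5)·(500−301)/(50.4−30.5) = 301 + 2.7·199/19.9 ≈ 328.00, so AQI = 328.
PM2.5: row 71.249–165.880 (AQI 51–100). (100−51)·(92.448−71.249)/(165.880−71.249) + 51 = 49·21.199/94.631 + 51 ≈ 61.98 → 62.
PM10: row 56.88–135.59 (AQI 51–100). (100−51)·(107.32−56.88)/(135.59−56.88) + 51 = 49·50.44/78.71 + 51 ≈ 82.40 → 82.
O₃: 0.1085 lies in 0.0991–0.1356, so I_lo=151, I_hi=200, C_lo=0.0991, C_hi=0.1356.
(200−151)/(0.1356−0.0991) × (0.1085−0.0991) + 151 = 49/0.0365 × 0.0094 + 151 ≈ 163.62 → 164.
Sub-indices: SO₂→157, NO₂→145, CO→328, PM2.5→62, PM10→82, O₃→164. Overall AQI = max = 328; dominant pollutant is CO.
AQI 328: Hazardous.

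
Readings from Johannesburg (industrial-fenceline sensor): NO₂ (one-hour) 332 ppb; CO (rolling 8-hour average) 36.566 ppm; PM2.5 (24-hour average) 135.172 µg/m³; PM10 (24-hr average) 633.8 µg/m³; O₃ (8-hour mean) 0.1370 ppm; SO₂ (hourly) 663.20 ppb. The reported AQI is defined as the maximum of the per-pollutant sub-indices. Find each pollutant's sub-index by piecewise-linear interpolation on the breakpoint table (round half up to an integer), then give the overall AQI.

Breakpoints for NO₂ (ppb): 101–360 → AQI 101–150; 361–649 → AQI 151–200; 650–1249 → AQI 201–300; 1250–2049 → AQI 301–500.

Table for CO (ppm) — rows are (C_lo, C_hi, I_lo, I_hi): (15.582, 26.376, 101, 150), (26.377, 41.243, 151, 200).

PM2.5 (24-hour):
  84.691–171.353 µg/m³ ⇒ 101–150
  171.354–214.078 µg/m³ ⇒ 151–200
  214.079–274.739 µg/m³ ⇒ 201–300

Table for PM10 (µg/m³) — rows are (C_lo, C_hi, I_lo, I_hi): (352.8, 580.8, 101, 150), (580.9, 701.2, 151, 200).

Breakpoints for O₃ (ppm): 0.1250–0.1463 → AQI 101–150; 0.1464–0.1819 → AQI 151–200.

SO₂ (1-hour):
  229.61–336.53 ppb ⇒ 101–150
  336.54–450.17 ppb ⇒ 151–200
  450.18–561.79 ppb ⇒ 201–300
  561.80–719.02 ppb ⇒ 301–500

NO₂: row 101–360 (AQI 101–150). (150−101)·(332−101)/(360−101) + 101 = 49·231/259 + 101 ≈ 144.70 → 145.
CO: 36.566 lies in 26.377–41.243, so I_lo=151, I_hi=200, C_lo=26.377, C_hi=41.243.
(200−151)/(41.243−26.377) × (36.566−26.377) + 151 = 49/14.866 × 10.189 + 151 ≈ 184.58 → 185.
PM2.5 135.172: bracket 84.691–171.353 → index 101–150; slope 49/86.662, offset 50.481.
AQI = 101 + 49/86.662·50.481 ≈ 129.54 ⇒ 130.
PM10: 633.8 lies in 580.9–701.2, so I_lo=151, I_hi=200, C_lo=580.9, C_hi=701.2.
(200−151)/(701.2−580.9) × (633.8−580.9) + 151 = 49/120.3 × 52.9 + 151 ≈ 172.55 → 173.
O₃: 0.1370 ∈ [0.1250, 0.1463] ↔ index [101, 150].
101 + (0.1370−0.1250)·(150−101)/(0.1463−0.1250) = 101 + 0.0120·49/0.0213 ≈ 128.61, so AQI = 129.
SO₂: 663.20 lies in 561.80–719.02, so I_lo=301, I_hi=500, C_lo=561.80, C_hi=719.02.
(500−301)/(719.02−561.80) × (663.20−561.80) + 301 = 199/157.22 × 101.40 + 301 ≈ 429.35 → 429.
Sub-indices: NO₂→145, CO→185, PM2.5→130, PM10→173, O₃→129, SO₂→429. Overall AQI = max = 429; dominant pollutant is SO₂.

429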